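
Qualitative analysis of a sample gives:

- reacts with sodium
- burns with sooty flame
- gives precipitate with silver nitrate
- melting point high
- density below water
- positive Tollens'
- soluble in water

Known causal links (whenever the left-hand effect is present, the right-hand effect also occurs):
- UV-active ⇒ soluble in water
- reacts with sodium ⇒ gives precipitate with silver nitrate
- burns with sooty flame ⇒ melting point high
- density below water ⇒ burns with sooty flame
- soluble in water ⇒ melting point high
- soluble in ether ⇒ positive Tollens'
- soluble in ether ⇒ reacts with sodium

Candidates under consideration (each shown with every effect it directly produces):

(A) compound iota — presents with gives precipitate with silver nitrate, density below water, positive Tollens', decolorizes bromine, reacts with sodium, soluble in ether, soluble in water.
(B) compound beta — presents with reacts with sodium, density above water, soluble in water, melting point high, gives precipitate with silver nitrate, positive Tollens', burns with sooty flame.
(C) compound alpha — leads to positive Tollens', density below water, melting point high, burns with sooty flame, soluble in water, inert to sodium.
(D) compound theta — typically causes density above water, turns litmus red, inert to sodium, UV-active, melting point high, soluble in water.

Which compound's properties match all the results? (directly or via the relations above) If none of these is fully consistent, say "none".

Checking each candidate against the observations:
(A) compound iota — accounts for every observation (burns with sooty flame by density below water → burns with sooty flame)
(B) compound beta — fails on density below water (predicts density above water, not density below water)
(C) compound alpha — reacts with sodium ✗; burns with sooty flame ✓; gives precipitate with silver nitrate ✗; melting point high ✓; density below water ✓; positive Tollens' ✓; soluble in water ✓
(D) compound theta — fails on reacts with sodium, burns with sooty flame, gives precipitate with silver nitrate, density below water, positive Tollens' (predicts inert to sodium, not reacts with sodium; predicts density above water, not density below water)
Only (A) is consistent with every observation.

A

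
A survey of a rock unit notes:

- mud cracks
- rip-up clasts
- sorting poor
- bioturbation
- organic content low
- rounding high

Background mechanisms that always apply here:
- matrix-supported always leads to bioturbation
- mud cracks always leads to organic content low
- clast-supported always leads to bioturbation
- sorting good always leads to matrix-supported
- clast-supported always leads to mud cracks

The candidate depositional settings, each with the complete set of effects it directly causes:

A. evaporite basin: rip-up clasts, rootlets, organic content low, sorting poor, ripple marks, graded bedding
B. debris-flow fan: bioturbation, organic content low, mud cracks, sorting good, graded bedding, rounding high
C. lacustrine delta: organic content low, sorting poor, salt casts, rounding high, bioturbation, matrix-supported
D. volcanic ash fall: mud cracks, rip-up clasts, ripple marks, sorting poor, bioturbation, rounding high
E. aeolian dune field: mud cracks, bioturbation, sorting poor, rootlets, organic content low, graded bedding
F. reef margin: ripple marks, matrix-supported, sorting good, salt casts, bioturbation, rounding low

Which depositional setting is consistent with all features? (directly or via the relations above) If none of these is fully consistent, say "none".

Per-candidate check:
(A) evaporite basin — does not account for mud cracks, bioturbation, rounding high
(B) debris-flow fan — mud cracks yes; rip-up clasts NO; sorting poor NO; bioturbation yes; organic content low yes; rounding high yes
(C) lacustrine delta — mud cracks NO; rip-up clasts NO; sorting poor yes; bioturbation yes; organic content low yes; rounding high yes
(D) volcanic ash fall — mud cracks yes; rip-up clasts yes; sorting poor yes; bioturbation yes; organic content low yes (through mud cracks → organic content low); rounding high yes
(E) aeolian dune field — does not account for rip-up clasts, rounding high
(F) reef margin — fails on mud cracks, rip-up clasts, sorting poor, organic content low, rounding high (predicts sorting good, not sorting poor; predicts rounding low, not rounding high)
(D) is the only candidate with no mismatches.

D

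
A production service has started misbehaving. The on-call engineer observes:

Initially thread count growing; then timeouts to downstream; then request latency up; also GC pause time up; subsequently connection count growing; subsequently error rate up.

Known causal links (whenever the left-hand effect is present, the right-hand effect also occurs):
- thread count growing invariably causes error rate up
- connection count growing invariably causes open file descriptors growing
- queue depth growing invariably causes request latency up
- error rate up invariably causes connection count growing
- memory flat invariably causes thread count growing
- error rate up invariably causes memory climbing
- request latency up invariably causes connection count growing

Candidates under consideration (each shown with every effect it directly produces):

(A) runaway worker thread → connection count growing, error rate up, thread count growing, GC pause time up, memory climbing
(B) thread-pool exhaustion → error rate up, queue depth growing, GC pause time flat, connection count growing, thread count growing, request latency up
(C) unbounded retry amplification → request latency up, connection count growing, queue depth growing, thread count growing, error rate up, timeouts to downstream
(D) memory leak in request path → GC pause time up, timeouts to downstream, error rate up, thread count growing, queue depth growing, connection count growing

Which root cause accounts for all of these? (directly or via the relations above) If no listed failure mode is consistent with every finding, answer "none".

Per-candidate check:
(A) runaway worker thread — thread count growing match; timeouts to downstream miss; request latency up miss; GC pause time up match; connection count growing match; error rate up match
(B) thread-pool exhaustion — thread count growing match; timeouts to downstream miss; request latency up match; GC pause time up miss; connection count growing match; error rate up match
(C) unbounded retry amplification — does not account for GC pause time up
(D) memory leak in request path — thread count growing match; timeouts to downstream match; request latency up match (by queue depth growing → request latency up); GC pause time up match; connection count growing match; error rate up match
Only (D) is consistent with every observation.

D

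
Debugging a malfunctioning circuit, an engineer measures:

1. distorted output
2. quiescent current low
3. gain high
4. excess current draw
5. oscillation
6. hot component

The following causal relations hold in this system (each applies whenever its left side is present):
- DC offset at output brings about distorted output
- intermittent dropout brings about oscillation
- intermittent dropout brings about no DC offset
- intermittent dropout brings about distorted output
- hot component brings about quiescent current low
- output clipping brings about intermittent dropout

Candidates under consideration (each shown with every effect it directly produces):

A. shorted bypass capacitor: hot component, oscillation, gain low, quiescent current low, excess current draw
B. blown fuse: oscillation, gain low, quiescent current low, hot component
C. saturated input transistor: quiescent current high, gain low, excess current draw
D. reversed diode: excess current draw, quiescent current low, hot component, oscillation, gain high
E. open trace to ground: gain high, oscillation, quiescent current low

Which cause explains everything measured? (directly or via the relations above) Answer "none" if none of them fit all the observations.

none

Per-candidate check:
(A) shorted bypass capacitor — distorted output ✗; quiescent current low ✓; gain high ✗; excess current draw ✓; oscillation ✓; hot component ✓
(B) blown fuse — distorted output ✗; quiescent current low ✓; gain high ✗; excess current draw ✗; oscillation ✓; hot component ✓
(C) saturated input transistor — distorted output ✗; quiescent current low ✗; gain high ✗; excess current draw ✓; oscillation ✗; hot component ✗
(D) reversed diode — does not account for distorted output
(E) open trace to ground — does not account for distorted output, excess current draw, hot component
No candidate is consistent with all observations.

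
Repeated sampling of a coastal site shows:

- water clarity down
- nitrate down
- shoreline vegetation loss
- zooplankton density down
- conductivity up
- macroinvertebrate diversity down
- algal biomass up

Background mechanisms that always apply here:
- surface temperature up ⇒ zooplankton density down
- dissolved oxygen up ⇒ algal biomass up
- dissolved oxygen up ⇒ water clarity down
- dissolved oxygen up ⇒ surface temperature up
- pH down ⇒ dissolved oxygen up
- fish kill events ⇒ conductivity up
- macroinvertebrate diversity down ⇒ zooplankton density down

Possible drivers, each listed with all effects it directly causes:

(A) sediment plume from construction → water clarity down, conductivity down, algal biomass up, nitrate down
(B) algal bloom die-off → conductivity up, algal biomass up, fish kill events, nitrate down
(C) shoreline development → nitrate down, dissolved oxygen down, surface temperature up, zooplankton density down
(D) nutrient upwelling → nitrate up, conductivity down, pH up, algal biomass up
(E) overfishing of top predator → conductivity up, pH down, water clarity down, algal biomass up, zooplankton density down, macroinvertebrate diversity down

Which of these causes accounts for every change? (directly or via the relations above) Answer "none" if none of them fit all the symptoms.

For each candidate, compare predicted effects to what was observed:
(A) sediment plume from construction — fails on shoreline vegetation loss, zooplankton density down, conductivity up, macroinvertebrate diversity down (predicts conductivity down, not conductivity up)
(B) algal bloom die-off — water clarity down miss; nitrate down match; shoreline vegetation loss miss; zooplankton density down miss; conductivity up match; macroinvertebrate diversity down miss; algal biomass up match
(C) shoreline development — water clarity down miss; nitrate down match; shoreline vegetation loss miss; zooplankton density down match; conductivity up miss; macroinvertebrate diversity down miss; algal biomass up miss
(D) nutrient upwelling — fails on water clarity down, nitrate down, shoreline vegetation loss, zooplankton density down, conductivity up, macroinvertebrate diversity down (predicts nitrate up, not nitrate down; predicts conductivity down, not conductivity up)
(E) overfishing of top predator — does not account for nitrate down, shoreline vegetation loss
None of the listed candidates fits everything.

none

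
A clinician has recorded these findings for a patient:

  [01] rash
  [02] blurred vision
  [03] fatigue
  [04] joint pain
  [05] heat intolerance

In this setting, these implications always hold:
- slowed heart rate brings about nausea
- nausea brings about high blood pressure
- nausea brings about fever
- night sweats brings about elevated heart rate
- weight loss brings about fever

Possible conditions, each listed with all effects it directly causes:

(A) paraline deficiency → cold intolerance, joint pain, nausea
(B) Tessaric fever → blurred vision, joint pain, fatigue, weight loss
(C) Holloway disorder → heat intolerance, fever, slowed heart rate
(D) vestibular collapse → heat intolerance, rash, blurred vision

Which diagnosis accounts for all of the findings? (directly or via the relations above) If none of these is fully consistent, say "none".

For each candidate, compare predicted effects to what was observed:
(A) paraline deficiency — rash miss; blurred vision miss; fatigue miss; joint pain match; heat intolerance miss
(B) Tessaric fever — does not account for rash, heat intolerance
(C) Holloway disorder — does not account for rash, blurred vision, fatigue, joint pain
(D) vestibular collapse — does not account for fatigue, joint pain
None of the listed candidates fits everything.

none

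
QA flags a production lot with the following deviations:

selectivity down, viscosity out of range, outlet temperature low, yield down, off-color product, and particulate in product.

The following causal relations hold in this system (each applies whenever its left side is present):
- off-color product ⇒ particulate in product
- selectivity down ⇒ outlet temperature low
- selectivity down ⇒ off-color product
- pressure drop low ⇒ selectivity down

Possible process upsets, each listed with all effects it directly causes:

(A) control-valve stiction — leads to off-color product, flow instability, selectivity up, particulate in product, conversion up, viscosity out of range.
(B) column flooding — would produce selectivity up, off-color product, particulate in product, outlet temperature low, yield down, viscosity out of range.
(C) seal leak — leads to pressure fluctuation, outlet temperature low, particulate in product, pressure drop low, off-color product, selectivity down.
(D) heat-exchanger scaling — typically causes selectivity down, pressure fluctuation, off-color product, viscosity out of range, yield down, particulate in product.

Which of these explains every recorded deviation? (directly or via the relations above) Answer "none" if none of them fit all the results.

D

Testing each hypothesis:
(A) control-valve stiction — selectivity down miss; viscosity out of range match; outlet temperature low miss; yield down miss; off-color product match; particulate in product match
(B) column flooding — fails on selectivity down (predicts selectivity up, not selectivity down)
(C) seal leak — selectivity down match; viscosity out of range miss; outlet temperature low match; yield down miss; off-color product match; particulate in product match
(D) heat-exchanger scaling — selectivity down match; viscosity out of range match; outlet temperature low match (via selectivity down → outlet temperature low); yield down match; off-color product match; particulate in product match
(D) is the only candidate with no mismatches.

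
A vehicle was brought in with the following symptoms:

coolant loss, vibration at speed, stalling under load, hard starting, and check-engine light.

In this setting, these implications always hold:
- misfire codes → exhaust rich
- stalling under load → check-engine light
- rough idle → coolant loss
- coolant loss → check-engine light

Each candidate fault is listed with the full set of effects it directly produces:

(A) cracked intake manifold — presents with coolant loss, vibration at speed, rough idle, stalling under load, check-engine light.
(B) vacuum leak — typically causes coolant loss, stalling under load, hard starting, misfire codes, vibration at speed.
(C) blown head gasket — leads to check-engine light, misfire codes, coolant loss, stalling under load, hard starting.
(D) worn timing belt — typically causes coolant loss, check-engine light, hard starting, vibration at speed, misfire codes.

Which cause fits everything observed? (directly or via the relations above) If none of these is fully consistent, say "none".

Testing each hypothesis:
(A) cracked intake manifold — does not account for hard starting
(B) vacuum leak — coolant loss yes; vibration at speed yes; stalling under load yes; hard starting yes; check-engine light yes (via coolant loss → check-engine light)
(C) blown head gasket — does not account for vibration at speed
(D) worn timing belt — coolant loss yes; vibration at speed yes; stalling under load NO; hard starting yes; check-engine light yes
(B) is the only candidate with no mismatches.

B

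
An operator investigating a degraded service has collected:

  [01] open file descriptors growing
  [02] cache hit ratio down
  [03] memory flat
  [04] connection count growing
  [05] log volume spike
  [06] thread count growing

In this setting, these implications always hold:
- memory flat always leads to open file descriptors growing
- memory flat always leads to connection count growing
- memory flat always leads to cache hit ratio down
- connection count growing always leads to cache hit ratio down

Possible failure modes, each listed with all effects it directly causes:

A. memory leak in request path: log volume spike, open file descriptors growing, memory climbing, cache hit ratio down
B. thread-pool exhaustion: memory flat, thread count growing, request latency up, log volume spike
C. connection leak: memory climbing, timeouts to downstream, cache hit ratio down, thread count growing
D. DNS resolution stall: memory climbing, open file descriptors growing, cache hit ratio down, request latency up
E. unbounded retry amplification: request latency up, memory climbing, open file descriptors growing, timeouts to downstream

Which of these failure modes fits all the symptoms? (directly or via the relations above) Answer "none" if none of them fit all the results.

B

Testing each hypothesis:
(A) memory leak in request path — fails on memory flat, connection count growing, thread count growing (predicts memory climbing, not memory flat)
(B) thread-pool exhaustion — open file descriptors growing match (by memory flat → open file descriptors growing); cache hit ratio down match (by memory flat → cache hit ratio down); memory flat match; connection count growing match (by memory flat → connection count growing); log volume spike match; thread count growing match
(C) connection leak — open file descriptors growing miss; cache hit ratio down match; memory flat miss; connection count growing miss; log volume spike miss; thread count growing match
(D) DNS resolution stall — fails on memory flat, connection count growing, log volume spike, thread count growing (predicts memory climbing, not memory flat)
(E) unbounded retry amplification — fails on cache hit ratio down, memory flat, connection count growing, log volume spike, thread count growing (predicts memory climbing, not memory flat)
(B) alone accounts for all the evidence.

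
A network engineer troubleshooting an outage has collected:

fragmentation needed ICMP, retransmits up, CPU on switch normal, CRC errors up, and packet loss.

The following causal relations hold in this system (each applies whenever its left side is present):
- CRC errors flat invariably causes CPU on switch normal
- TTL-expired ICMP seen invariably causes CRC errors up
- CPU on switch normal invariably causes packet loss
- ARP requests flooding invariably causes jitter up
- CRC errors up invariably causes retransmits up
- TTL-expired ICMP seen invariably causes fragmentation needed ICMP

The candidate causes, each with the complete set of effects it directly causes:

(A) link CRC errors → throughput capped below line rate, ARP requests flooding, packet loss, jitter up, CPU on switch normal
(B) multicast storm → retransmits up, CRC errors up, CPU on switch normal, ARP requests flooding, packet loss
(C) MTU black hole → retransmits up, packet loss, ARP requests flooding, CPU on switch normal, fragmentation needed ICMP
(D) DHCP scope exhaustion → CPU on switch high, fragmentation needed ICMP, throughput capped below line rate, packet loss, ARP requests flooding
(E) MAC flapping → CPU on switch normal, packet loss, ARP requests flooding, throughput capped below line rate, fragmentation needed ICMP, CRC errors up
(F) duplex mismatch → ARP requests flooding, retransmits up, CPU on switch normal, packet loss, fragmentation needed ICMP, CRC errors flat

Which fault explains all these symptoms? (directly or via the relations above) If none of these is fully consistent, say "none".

Checking each candidate against the observations:
(A) link CRC errors — does not account for fragmentation needed ICMP, retransmits up, CRC errors up
(B) multicast storm — fragmentation needed ICMP NO; retransmits up yes; CPU on switch normal yes; CRC errors up yes; packet loss yes
(C) MTU black hole — does not account for CRC errors up
(D) DHCP scope exhaustion — fails on retransmits up, CPU on switch normal, CRC errors up (predicts CPU on switch high, not CPU on switch normal)
(E) MAC flapping — accounts for every observation (retransmits up by CRC errors up → retransmits up)
(F) duplex mismatch — fragmentation needed ICMP yes; retransmits up yes; CPU on switch normal yes; CRC errors up NO; packet loss yes
(E) is the only candidate with no mismatches.

E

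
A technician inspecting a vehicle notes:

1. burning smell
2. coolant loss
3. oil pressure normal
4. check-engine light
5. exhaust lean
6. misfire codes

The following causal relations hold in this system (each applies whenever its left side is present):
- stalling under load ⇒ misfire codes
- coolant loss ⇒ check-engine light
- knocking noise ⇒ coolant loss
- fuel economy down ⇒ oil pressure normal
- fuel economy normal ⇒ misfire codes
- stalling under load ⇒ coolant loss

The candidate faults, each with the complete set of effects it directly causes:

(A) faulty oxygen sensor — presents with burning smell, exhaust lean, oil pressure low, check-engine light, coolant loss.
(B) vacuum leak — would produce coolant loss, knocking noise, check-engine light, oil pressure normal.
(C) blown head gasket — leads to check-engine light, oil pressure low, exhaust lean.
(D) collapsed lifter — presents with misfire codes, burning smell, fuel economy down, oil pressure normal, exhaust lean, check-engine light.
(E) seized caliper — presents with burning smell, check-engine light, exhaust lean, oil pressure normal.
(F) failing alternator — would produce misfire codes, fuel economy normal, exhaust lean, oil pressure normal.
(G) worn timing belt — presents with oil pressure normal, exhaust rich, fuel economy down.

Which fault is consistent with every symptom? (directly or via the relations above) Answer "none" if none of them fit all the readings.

none

For each candidate, compare predicted effects to what was observed:
(A) faulty oxygen sensor — fails on oil pressure normal, misfire codes (predicts oil pressure low, not oil pressure normal)
(B) vacuum leak — does not account for burning smell, exhaust lean, misfire codes
(C) blown head gasket — fails on burning smell, coolant loss, oil pressure normal, misfire codes (predicts oil pressure low, not oil pressure normal)
(D) collapsed lifter — burning smell ✓; coolant loss ✗; oil pressure normal ✓; check-engine light ✓; exhaust lean ✓; misfire codes ✓
(E) seized caliper — burning smell ✓; coolant loss ✗; oil pressure normal ✓; check-engine light ✓; exhaust lean ✓; misfire codes ✗
(F) failing alternator — burning smell ✗; coolant loss ✗; oil pressure normal ✓; check-engine light ✗; exhaust lean ✓; misfire codes ✓
(G) worn timing belt — burning smell ✗; coolant loss ✗; oil pressure normal ✓; check-engine light ✗; exhaust lean ✗; misfire codes ✗
None of the listed candidates fits everything.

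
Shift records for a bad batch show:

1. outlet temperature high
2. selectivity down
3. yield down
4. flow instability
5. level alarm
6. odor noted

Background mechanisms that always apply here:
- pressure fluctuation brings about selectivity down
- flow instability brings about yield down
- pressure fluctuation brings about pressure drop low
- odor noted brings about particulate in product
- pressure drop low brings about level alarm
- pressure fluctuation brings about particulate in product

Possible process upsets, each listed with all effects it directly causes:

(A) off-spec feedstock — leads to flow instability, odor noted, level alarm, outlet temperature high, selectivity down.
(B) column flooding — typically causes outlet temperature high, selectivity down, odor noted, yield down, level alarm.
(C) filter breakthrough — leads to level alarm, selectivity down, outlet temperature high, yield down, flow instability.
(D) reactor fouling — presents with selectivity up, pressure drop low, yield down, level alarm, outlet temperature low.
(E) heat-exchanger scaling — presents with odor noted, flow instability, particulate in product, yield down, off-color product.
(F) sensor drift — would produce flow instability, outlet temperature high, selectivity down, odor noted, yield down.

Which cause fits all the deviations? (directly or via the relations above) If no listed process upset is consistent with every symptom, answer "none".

Checking each candidate against the observations:
(A) off-spec feedstock — outlet temperature high +; selectivity down +; yield down + (by flow instability → yield down); flow instability +; level alarm +; odor noted +
(B) column flooding — does not account for flow instability
(C) filter breakthrough — outlet temperature high +; selectivity down +; yield down +; flow instability +; level alarm +; odor noted -
(D) reactor fouling — fails on outlet temperature high, selectivity down, flow instability, odor noted (predicts outlet temperature low, not outlet temperature high; predicts selectivity up, not selectivity down)
(E) heat-exchanger scaling — does not account for outlet temperature high, selectivity down, level alarm
(F) sensor drift — outlet temperature high +; selectivity down +; yield down +; flow instability +; level alarm -; odor noted +
(A) alone accounts for all the evidence.

A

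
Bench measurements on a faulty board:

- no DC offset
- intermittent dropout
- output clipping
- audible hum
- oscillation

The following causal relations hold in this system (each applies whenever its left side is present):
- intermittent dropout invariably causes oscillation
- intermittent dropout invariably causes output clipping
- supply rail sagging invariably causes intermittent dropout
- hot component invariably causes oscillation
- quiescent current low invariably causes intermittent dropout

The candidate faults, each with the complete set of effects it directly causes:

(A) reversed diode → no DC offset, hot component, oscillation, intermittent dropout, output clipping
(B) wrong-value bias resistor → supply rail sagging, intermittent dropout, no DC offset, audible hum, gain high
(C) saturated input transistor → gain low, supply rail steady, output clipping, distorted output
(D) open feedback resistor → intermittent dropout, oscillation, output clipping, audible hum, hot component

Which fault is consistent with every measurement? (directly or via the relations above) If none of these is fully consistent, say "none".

For each candidate, compare predicted effects to what was observed:
(A) reversed diode — no DC offset yes; intermittent dropout yes; output clipping yes; audible hum NO; oscillation yes
(B) wrong-value bias resistor — accounts for every observation (output clipping through intermittent dropout → output clipping)
(C) saturated input transistor — no DC offset NO; intermittent dropout NO; output clipping yes; audible hum NO; oscillation NO
(D) open feedback resistor — does not account for no DC offset
(B) alone accounts for all the evidence.

B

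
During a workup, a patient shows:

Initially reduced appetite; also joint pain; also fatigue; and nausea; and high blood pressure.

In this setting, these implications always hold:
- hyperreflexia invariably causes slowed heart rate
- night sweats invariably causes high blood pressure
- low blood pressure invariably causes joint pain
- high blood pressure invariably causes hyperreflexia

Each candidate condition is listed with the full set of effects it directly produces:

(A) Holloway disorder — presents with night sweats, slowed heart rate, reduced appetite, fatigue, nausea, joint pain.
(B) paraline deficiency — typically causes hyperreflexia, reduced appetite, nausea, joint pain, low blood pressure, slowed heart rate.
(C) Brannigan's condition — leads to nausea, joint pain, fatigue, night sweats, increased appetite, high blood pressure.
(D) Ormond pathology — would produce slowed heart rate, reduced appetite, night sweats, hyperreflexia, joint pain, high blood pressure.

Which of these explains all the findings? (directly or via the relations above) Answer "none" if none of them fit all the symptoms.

For each candidate, compare predicted effects to what was observed:
(A) Holloway disorder — reduced appetite match; joint pain match; fatigue match; nausea match; high blood pressure match (through night sweats → high blood pressure)
(B) paraline deficiency — reduced appetite match; joint pain match; fatigue miss; nausea match; high blood pressure miss
(C) Brannigan's condition — reduced appetite miss; joint pain match; fatigue match; nausea match; high blood pressure match
(D) Ormond pathology — reduced appetite match; joint pain match; fatigue miss; nausea miss; high blood pressure match
(A) alone accounts for all the evidence.

A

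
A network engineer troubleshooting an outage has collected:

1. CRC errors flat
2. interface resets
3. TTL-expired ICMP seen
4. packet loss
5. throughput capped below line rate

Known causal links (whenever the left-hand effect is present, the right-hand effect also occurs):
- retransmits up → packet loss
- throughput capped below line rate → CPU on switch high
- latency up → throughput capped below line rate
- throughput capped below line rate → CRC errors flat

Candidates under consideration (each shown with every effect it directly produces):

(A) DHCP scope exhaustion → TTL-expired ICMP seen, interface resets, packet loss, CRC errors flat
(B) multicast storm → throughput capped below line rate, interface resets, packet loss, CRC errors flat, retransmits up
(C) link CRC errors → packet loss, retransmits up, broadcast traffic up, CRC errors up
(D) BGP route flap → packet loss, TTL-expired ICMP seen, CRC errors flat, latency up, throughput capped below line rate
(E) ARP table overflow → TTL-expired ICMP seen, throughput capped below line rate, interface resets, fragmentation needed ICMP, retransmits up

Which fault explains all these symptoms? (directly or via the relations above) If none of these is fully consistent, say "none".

Testing each hypothesis:
(A) DHCP scope exhaustion — CRC errors flat match; interface resets match; TTL-expired ICMP seen match; packet loss match; throughput capped below line rate miss
(B) multicast storm — CRC errors flat match; interface resets match; TTL-expired ICMP seen miss; packet loss match; throughput capped below line rate match
(C) link CRC errors — CRC errors flat miss; interface resets miss; TTL-expired ICMP seen miss; packet loss match; throughput capped below line rate miss
(D) BGP route flap — does not account for interface resets
(E) ARP table overflow — accounts for every observation (CRC errors flat through throughput capped below line rate → CRC errors flat)
(E) is the only candidate with no mismatches.

E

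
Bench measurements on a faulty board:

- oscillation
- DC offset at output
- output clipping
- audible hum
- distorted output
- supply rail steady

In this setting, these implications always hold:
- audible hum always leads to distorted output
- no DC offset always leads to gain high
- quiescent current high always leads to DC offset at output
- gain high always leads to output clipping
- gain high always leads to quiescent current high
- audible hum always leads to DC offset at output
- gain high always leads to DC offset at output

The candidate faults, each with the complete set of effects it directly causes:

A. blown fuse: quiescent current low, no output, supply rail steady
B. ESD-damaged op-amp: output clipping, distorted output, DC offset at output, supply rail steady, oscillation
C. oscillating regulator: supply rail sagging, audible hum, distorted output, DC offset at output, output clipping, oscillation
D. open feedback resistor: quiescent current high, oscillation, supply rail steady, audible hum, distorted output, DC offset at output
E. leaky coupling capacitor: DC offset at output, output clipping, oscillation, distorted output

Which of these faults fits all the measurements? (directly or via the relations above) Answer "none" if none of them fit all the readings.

none

Testing each hypothesis:
(A) blown fuse — does not account for oscillation, DC offset at output, output clipping, audible hum, distorted output
(B) ESD-damaged op-amp — does not account for audible hum
(C) oscillating regulator — fails on supply rail steady (predicts supply rail sagging, not supply rail steady)
(D) open feedback resistor — oscillation yes; DC offset at output yes; output clipping NO; audible hum yes; distorted output yes; supply rail steady yes
(E) leaky coupling capacitor — does not account for audible hum, supply rail steady
None of the listed candidates fits everything.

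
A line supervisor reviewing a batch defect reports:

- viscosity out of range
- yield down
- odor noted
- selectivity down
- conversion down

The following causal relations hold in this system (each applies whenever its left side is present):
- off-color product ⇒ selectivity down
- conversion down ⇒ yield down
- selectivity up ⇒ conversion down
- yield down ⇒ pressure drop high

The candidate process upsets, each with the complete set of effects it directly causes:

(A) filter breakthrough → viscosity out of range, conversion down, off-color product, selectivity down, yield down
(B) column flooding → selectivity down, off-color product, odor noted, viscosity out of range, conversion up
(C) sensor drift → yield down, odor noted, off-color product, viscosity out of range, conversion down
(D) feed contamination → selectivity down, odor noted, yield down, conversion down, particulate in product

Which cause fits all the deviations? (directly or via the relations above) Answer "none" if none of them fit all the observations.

C

Checking each candidate against the observations:
(A) filter breakthrough — does not account for odor noted
(B) column flooding — viscosity out of range match; yield down miss; odor noted match; selectivity down match; conversion down miss
(C) sensor drift — accounts for every observation (selectivity down through off-color product → selectivity down)
(D) feed contamination — does not account for viscosity out of range
Only (C) is consistent with every observation.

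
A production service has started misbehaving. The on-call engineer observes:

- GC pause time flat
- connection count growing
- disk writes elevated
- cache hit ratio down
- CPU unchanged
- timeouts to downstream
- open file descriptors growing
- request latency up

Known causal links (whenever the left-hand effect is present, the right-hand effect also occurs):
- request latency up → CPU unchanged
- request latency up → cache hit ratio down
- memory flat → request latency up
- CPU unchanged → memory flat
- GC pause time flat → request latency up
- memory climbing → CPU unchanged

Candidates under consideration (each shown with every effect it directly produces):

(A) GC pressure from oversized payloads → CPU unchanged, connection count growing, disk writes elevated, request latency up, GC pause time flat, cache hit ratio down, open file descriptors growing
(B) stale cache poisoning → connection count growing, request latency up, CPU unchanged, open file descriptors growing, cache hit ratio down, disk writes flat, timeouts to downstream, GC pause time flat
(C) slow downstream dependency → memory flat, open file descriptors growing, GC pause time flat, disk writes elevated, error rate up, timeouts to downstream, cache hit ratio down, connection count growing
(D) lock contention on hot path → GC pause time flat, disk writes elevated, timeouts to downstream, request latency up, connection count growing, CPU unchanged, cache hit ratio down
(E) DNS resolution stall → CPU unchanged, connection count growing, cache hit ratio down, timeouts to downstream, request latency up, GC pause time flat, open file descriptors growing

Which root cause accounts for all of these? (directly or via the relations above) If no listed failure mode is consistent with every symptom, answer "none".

C

Per-candidate check:
(A) GC pressure from oversized payloads — does not account for timeouts to downstream
(B) stale cache poisoning — GC pause time flat match; connection count growing match; disk writes elevated miss; cache hit ratio down match; CPU unchanged match; timeouts to downstream match; open file descriptors growing match; request latency up match
(C) slow downstream dependency — GC pause time flat match; connection count growing match; disk writes elevated match; cache hit ratio down match; CPU unchanged match (by memory flat → request latency up → CPU unchanged); timeouts to downstream match; open file descriptors growing match; request latency up match (by memory flat → request latency up)
(D) lock contention on hot path — GC pause time flat match; connection count growing match; disk writes elevated match; cache hit ratio down match; CPU unchanged match; timeouts to downstream match; open file descriptors growing miss; request latency up match
(E) DNS resolution stall — GC pause time flat match; connection count growing match; disk writes elevated miss; cache hit ratio down match; CPU unchanged match; timeouts to downstream match; open file descriptors growing match; request latency up match
(C) alone accounts for all the evidence.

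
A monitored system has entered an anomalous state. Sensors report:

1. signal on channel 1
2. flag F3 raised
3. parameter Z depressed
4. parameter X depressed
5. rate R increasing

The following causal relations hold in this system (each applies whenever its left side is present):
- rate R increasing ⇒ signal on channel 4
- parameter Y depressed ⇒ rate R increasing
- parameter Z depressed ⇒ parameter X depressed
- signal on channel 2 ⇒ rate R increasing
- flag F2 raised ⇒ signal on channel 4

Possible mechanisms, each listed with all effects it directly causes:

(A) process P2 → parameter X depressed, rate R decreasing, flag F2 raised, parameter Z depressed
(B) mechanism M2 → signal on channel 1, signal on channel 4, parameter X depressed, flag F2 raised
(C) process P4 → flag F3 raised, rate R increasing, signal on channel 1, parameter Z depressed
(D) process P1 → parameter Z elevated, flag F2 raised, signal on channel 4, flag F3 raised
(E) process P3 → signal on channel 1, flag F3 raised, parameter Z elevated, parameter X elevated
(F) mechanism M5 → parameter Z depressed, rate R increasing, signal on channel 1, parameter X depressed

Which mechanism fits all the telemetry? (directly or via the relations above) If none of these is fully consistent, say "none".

C

Checking each candidate against the observations:
(A) process P2 — fails on signal on channel 1, flag F3 raised, rate R increasing (predicts rate R decreasing, not rate R increasing)
(B) mechanism M2 — signal on channel 1 match; flag F3 raised miss; parameter Z depressed miss; parameter X depressed match; rate R increasing miss
(C) process P4 — signal on channel 1 match; flag F3 raised match; parameter Z depressed match; parameter X depressed match (by parameter Z depressed → parameter X depressed); rate R increasing match
(D) process P1 — signal on channel 1 miss; flag F3 raised match; parameter Z depressed miss; parameter X depressed miss; rate R increasing miss
(E) process P3 — signal on channel 1 match; flag F3 raised match; parameter Z depressed miss; parameter X depressed miss; rate R increasing miss
(F) mechanism M5 — signal on channel 1 match; flag F3 raised miss; parameter Z depressed match; parameter X depressed match; rate R increasing match
(C) alone accounts for all the evidence.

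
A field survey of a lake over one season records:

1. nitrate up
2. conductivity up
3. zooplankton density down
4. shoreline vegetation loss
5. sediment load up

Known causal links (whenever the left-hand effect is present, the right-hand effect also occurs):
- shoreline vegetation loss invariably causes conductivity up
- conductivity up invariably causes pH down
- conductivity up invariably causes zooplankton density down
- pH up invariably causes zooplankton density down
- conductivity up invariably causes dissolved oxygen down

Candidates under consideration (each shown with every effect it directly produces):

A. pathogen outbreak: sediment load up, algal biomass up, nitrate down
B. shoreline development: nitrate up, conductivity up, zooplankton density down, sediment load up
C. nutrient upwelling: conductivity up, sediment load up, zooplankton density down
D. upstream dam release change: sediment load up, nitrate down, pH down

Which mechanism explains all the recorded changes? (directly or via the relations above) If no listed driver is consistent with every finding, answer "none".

Checking each candidate against the observations:
(A) pathogen outbreak — nitrate up ✗; conductivity up ✗; zooplankton density down ✗; shoreline vegetation loss ✗; sediment load up ✓
(B) shoreline development — does not account for shoreline vegetation loss
(C) nutrient upwelling — does not account for nitrate up, shoreline vegetation loss
(D) upstream dam release change — fails on nitrate up, conductivity up, zooplankton density down, shoreline vegetation loss (predicts nitrate down, not nitrate up)
None of the listed candidates fits everything.

none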